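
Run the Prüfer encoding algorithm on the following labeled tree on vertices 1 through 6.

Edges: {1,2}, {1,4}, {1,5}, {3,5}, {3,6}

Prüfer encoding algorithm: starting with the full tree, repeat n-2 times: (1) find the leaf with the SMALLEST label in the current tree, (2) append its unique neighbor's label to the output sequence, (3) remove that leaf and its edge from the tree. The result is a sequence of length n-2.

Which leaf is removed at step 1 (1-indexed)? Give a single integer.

Answer: 2

Derivation:
Step 1: current leaves = {2,4,6}. Remove leaf 2 (neighbor: 1).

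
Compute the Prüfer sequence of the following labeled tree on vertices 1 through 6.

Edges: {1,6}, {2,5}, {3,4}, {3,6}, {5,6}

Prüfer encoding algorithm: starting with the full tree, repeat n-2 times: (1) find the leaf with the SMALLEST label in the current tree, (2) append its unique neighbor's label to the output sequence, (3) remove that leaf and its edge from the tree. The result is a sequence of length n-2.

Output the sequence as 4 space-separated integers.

Step 1: leaves = {1,2,4}. Remove smallest leaf 1, emit neighbor 6.
Step 2: leaves = {2,4}. Remove smallest leaf 2, emit neighbor 5.
Step 3: leaves = {4,5}. Remove smallest leaf 4, emit neighbor 3.
Step 4: leaves = {3,5}. Remove smallest leaf 3, emit neighbor 6.
Done: 2 vertices remain (5, 6). Sequence = [6 5 3 6]

Answer: 6 5 3 6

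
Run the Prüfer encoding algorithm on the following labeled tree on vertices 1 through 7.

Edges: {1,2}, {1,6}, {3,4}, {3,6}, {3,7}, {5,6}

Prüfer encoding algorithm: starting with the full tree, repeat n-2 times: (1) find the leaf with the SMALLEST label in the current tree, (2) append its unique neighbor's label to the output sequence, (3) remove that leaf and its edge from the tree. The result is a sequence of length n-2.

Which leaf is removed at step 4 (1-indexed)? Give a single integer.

Step 1: current leaves = {2,4,5,7}. Remove leaf 2 (neighbor: 1).
Step 2: current leaves = {1,4,5,7}. Remove leaf 1 (neighbor: 6).
Step 3: current leaves = {4,5,7}. Remove leaf 4 (neighbor: 3).
Step 4: current leaves = {5,7}. Remove leaf 5 (neighbor: 6).

Answer: 5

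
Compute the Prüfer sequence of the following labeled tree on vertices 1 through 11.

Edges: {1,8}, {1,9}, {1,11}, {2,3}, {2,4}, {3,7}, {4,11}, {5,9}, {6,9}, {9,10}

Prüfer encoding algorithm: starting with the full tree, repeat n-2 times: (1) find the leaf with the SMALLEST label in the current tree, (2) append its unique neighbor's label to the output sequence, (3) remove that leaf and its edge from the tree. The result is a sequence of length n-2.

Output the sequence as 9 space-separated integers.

Answer: 9 9 3 2 4 11 1 9 1

Derivation:
Step 1: leaves = {5,6,7,8,10}. Remove smallest leaf 5, emit neighbor 9.
Step 2: leaves = {6,7,8,10}. Remove smallest leaf 6, emit neighbor 9.
Step 3: leaves = {7,8,10}. Remove smallest leaf 7, emit neighbor 3.
Step 4: leaves = {3,8,10}. Remove smallest leaf 3, emit neighbor 2.
Step 5: leaves = {2,8,10}. Remove smallest leaf 2, emit neighbor 4.
Step 6: leaves = {4,8,10}. Remove smallest leaf 4, emit neighbor 11.
Step 7: leaves = {8,10,11}. Remove smallest leaf 8, emit neighbor 1.
Step 8: leaves = {10,11}. Remove smallest leaf 10, emit neighbor 9.
Step 9: leaves = {9,11}. Remove smallest leaf 9, emit neighbor 1.
Done: 2 vertices remain (1, 11). Sequence = [9 9 3 2 4 11 1 9 1]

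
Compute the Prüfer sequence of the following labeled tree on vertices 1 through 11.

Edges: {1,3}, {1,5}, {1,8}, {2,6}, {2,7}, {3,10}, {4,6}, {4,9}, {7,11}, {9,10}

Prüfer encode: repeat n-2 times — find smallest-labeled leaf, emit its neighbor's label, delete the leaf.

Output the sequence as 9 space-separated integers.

Step 1: leaves = {5,8,11}. Remove smallest leaf 5, emit neighbor 1.
Step 2: leaves = {8,11}. Remove smallest leaf 8, emit neighbor 1.
Step 3: leaves = {1,11}. Remove smallest leaf 1, emit neighbor 3.
Step 4: leaves = {3,11}. Remove smallest leaf 3, emit neighbor 10.
Step 5: leaves = {10,11}. Remove smallest leaf 10, emit neighbor 9.
Step 6: leaves = {9,11}. Remove smallest leaf 9, emit neighbor 4.
Step 7: leaves = {4,11}. Remove smallest leaf 4, emit neighbor 6.
Step 8: leaves = {6,11}. Remove smallest leaf 6, emit neighbor 2.
Step 9: leaves = {2,11}. Remove smallest leaf 2, emit neighbor 7.
Done: 2 vertices remain (7, 11). Sequence = [1 1 3 10 9 4 6 2 7]

Answer: 1 1 3 10 9 4 6 2 7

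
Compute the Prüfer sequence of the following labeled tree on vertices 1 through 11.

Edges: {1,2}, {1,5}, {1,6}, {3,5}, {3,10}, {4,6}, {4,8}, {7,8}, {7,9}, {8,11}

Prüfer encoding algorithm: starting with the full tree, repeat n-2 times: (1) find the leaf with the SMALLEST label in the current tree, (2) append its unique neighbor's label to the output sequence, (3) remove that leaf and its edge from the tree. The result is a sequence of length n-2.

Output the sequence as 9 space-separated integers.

Answer: 1 7 8 3 5 1 6 4 8

Derivation:
Step 1: leaves = {2,9,10,11}. Remove smallest leaf 2, emit neighbor 1.
Step 2: leaves = {9,10,11}. Remove smallest leaf 9, emit neighbor 7.
Step 3: leaves = {7,10,11}. Remove smallest leaf 7, emit neighbor 8.
Step 4: leaves = {10,11}. Remove smallest leaf 10, emit neighbor 3.
Step 5: leaves = {3,11}. Remove smallest leaf 3, emit neighbor 5.
Step 6: leaves = {5,11}. Remove smallest leaf 5, emit neighbor 1.
Step 7: leaves = {1,11}. Remove smallest leaf 1, emit neighbor 6.
Step 8: leaves = {6,11}. Remove smallest leaf 6, emit neighbor 4.
Step 9: leaves = {4,11}. Remove smallest leaf 4, emit neighbor 8.
Done: 2 vertices remain (8, 11). Sequence = [1 7 8 3 5 1 6 4 8]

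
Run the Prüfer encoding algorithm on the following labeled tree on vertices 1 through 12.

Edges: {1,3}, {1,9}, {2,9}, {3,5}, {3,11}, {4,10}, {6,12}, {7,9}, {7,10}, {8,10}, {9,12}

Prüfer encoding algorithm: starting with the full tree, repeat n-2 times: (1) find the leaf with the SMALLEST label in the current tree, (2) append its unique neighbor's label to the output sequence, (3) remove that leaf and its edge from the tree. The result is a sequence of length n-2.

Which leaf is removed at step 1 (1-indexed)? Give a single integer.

Step 1: current leaves = {2,4,5,6,8,11}. Remove leaf 2 (neighbor: 9).

Answer: 2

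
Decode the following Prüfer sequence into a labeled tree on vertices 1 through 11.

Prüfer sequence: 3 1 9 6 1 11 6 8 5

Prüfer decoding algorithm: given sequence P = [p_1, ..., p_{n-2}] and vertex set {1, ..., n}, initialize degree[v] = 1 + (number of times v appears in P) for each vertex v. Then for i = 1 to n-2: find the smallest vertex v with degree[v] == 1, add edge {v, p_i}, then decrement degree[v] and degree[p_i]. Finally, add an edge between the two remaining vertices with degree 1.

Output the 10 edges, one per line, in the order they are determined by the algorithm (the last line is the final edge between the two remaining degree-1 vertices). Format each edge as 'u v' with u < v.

Answer: 2 3
1 3
4 9
6 7
1 9
1 11
6 10
6 8
5 8
5 11

Derivation:
Initial degrees: {1:3, 2:1, 3:2, 4:1, 5:2, 6:3, 7:1, 8:2, 9:2, 10:1, 11:2}
Step 1: smallest deg-1 vertex = 2, p_1 = 3. Add edge {2,3}. Now deg[2]=0, deg[3]=1.
Step 2: smallest deg-1 vertex = 3, p_2 = 1. Add edge {1,3}. Now deg[3]=0, deg[1]=2.
Step 3: smallest deg-1 vertex = 4, p_3 = 9. Add edge {4,9}. Now deg[4]=0, deg[9]=1.
Step 4: smallest deg-1 vertex = 7, p_4 = 6. Add edge {6,7}. Now deg[7]=0, deg[6]=2.
Step 5: smallest deg-1 vertex = 9, p_5 = 1. Add edge {1,9}. Now deg[9]=0, deg[1]=1.
Step 6: smallest deg-1 vertex = 1, p_6 = 11. Add edge {1,11}. Now deg[1]=0, deg[11]=1.
Step 7: smallest deg-1 vertex = 10, p_7 = 6. Add edge {6,10}. Now deg[10]=0, deg[6]=1.
Step 8: smallest deg-1 vertex = 6, p_8 = 8. Add edge {6,8}. Now deg[6]=0, deg[8]=1.
Step 9: smallest deg-1 vertex = 8, p_9 = 5. Add edge {5,8}. Now deg[8]=0, deg[5]=1.
Final: two remaining deg-1 vertices are 5, 11. Add edge {5,11}.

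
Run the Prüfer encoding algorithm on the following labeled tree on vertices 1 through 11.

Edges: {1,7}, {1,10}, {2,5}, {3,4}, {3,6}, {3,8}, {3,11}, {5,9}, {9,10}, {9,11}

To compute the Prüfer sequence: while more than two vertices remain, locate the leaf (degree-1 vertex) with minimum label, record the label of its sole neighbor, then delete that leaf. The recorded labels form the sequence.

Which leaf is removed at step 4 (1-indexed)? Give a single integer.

Answer: 6

Derivation:
Step 1: current leaves = {2,4,6,7,8}. Remove leaf 2 (neighbor: 5).
Step 2: current leaves = {4,5,6,7,8}. Remove leaf 4 (neighbor: 3).
Step 3: current leaves = {5,6,7,8}. Remove leaf 5 (neighbor: 9).
Step 4: current leaves = {6,7,8}. Remove leaf 6 (neighbor: 3).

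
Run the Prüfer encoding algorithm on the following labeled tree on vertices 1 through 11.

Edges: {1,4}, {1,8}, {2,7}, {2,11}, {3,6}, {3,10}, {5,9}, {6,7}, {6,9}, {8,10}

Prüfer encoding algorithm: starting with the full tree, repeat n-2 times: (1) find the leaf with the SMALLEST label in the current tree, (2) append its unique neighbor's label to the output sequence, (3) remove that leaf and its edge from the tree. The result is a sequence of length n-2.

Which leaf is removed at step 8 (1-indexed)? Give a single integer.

Step 1: current leaves = {4,5,11}. Remove leaf 4 (neighbor: 1).
Step 2: current leaves = {1,5,11}. Remove leaf 1 (neighbor: 8).
Step 3: current leaves = {5,8,11}. Remove leaf 5 (neighbor: 9).
Step 4: current leaves = {8,9,11}. Remove leaf 8 (neighbor: 10).
Step 5: current leaves = {9,10,11}. Remove leaf 9 (neighbor: 6).
Step 6: current leaves = {10,11}. Remove leaf 10 (neighbor: 3).
Step 7: current leaves = {3,11}. Remove leaf 3 (neighbor: 6).
Step 8: current leaves = {6,11}. Remove leaf 6 (neighbor: 7).

Answer: 6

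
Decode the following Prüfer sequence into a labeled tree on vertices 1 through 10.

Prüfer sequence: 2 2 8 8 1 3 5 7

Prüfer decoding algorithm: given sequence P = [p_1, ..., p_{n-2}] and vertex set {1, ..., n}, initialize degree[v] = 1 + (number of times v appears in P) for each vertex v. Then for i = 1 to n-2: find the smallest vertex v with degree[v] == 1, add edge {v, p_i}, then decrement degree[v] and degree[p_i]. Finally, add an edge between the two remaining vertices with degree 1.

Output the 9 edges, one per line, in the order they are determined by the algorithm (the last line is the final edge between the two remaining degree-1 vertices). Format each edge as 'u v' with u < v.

Initial degrees: {1:2, 2:3, 3:2, 4:1, 5:2, 6:1, 7:2, 8:3, 9:1, 10:1}
Step 1: smallest deg-1 vertex = 4, p_1 = 2. Add edge {2,4}. Now deg[4]=0, deg[2]=2.
Step 2: smallest deg-1 vertex = 6, p_2 = 2. Add edge {2,6}. Now deg[6]=0, deg[2]=1.
Step 3: smallest deg-1 vertex = 2, p_3 = 8. Add edge {2,8}. Now deg[2]=0, deg[8]=2.
Step 4: smallest deg-1 vertex = 9, p_4 = 8. Add edge {8,9}. Now deg[9]=0, deg[8]=1.
Step 5: smallest deg-1 vertex = 8, p_5 = 1. Add edge {1,8}. Now deg[8]=0, deg[1]=1.
Step 6: smallest deg-1 vertex = 1, p_6 = 3. Add edge {1,3}. Now deg[1]=0, deg[3]=1.
Step 7: smallest deg-1 vertex = 3, p_7 = 5. Add edge {3,5}. Now deg[3]=0, deg[5]=1.
Step 8: smallest deg-1 vertex = 5, p_8 = 7. Add edge {5,7}. Now deg[5]=0, deg[7]=1.
Final: two remaining deg-1 vertices are 7, 10. Add edge {7,10}.

Answer: 2 4
2 6
2 8
8 9
1 8
1 3
3 5
5 7
7 10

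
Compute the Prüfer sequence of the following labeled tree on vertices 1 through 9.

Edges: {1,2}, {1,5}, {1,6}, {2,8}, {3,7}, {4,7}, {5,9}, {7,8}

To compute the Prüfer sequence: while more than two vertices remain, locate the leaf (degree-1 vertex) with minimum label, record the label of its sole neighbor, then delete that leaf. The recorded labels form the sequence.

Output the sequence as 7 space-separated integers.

Answer: 7 7 1 8 2 1 5

Derivation:
Step 1: leaves = {3,4,6,9}. Remove smallest leaf 3, emit neighbor 7.
Step 2: leaves = {4,6,9}. Remove smallest leaf 4, emit neighbor 7.
Step 3: leaves = {6,7,9}. Remove smallest leaf 6, emit neighbor 1.
Step 4: leaves = {7,9}. Remove smallest leaf 7, emit neighbor 8.
Step 5: leaves = {8,9}. Remove smallest leaf 8, emit neighbor 2.
Step 6: leaves = {2,9}. Remove smallest leaf 2, emit neighbor 1.
Step 7: leaves = {1,9}. Remove smallest leaf 1, emit neighbor 5.
Done: 2 vertices remain (5, 9). Sequence = [7 7 1 8 2 1 5]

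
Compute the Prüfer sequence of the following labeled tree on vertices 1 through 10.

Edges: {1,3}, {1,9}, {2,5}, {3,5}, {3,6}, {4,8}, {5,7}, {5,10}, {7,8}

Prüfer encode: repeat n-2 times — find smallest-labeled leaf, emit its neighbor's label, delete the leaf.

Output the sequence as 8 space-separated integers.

Answer: 5 8 3 7 5 1 3 5

Derivation:
Step 1: leaves = {2,4,6,9,10}. Remove smallest leaf 2, emit neighbor 5.
Step 2: leaves = {4,6,9,10}. Remove smallest leaf 4, emit neighbor 8.
Step 3: leaves = {6,8,9,10}. Remove smallest leaf 6, emit neighbor 3.
Step 4: leaves = {8,9,10}. Remove smallest leaf 8, emit neighbor 7.
Step 5: leaves = {7,9,10}. Remove smallest leaf 7, emit neighbor 5.
Step 6: leaves = {9,10}. Remove smallest leaf 9, emit neighbor 1.
Step 7: leaves = {1,10}. Remove smallest leaf 1, emit neighbor 3.
Step 8: leaves = {3,10}. Remove smallest leaf 3, emit neighbor 5.
Done: 2 vertices remain (5, 10). Sequence = [5 8 3 7 5 1 3 5]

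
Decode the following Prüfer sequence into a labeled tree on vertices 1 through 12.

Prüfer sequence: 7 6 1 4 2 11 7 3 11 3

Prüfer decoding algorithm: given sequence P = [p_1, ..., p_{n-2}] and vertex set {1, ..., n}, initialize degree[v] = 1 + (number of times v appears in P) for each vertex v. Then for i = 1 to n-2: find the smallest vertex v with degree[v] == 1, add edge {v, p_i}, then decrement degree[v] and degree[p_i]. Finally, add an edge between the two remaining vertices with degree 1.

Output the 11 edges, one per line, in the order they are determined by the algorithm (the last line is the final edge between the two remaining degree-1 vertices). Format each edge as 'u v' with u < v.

Answer: 5 7
6 8
1 6
1 4
2 4
2 11
7 9
3 7
10 11
3 11
3 12

Derivation:
Initial degrees: {1:2, 2:2, 3:3, 4:2, 5:1, 6:2, 7:3, 8:1, 9:1, 10:1, 11:3, 12:1}
Step 1: smallest deg-1 vertex = 5, p_1 = 7. Add edge {5,7}. Now deg[5]=0, deg[7]=2.
Step 2: smallest deg-1 vertex = 8, p_2 = 6. Add edge {6,8}. Now deg[8]=0, deg[6]=1.
Step 3: smallest deg-1 vertex = 6, p_3 = 1. Add edge {1,6}. Now deg[6]=0, deg[1]=1.
Step 4: smallest deg-1 vertex = 1, p_4 = 4. Add edge {1,4}. Now deg[1]=0, deg[4]=1.
Step 5: smallest deg-1 vertex = 4, p_5 = 2. Add edge {2,4}. Now deg[4]=0, deg[2]=1.
Step 6: smallest deg-1 vertex = 2, p_6 = 11. Add edge {2,11}. Now deg[2]=0, deg[11]=2.
Step 7: smallest deg-1 vertex = 9, p_7 = 7. Add edge {7,9}. Now deg[9]=0, deg[7]=1.
Step 8: smallest deg-1 vertex = 7, p_8 = 3. Add edge {3,7}. Now deg[7]=0, deg[3]=2.
Step 9: smallest deg-1 vertex = 10, p_9 = 11. Add edge {10,11}. Now deg[10]=0, deg[11]=1.
Step 10: smallest deg-1 vertex = 11, p_10 = 3. Add edge {3,11}. Now deg[11]=0, deg[3]=1.
Final: two remaining deg-1 vertices are 3, 12. Add edge {3,12}.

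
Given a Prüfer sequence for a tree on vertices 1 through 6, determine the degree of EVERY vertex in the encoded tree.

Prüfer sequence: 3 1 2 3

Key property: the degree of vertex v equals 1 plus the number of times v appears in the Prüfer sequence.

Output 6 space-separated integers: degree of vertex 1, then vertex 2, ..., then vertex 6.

Answer: 2 2 3 1 1 1

Derivation:
p_1 = 3: count[3] becomes 1
p_2 = 1: count[1] becomes 1
p_3 = 2: count[2] becomes 1
p_4 = 3: count[3] becomes 2
Degrees (1 + count): deg[1]=1+1=2, deg[2]=1+1=2, deg[3]=1+2=3, deg[4]=1+0=1, deg[5]=1+0=1, deg[6]=1+0=1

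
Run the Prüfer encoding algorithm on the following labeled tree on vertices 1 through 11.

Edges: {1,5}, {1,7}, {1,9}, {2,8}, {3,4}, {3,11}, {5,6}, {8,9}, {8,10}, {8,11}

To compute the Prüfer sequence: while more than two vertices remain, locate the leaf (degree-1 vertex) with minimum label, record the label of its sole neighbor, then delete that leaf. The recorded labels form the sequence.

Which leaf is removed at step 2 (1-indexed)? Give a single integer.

Answer: 4

Derivation:
Step 1: current leaves = {2,4,6,7,10}. Remove leaf 2 (neighbor: 8).
Step 2: current leaves = {4,6,7,10}. Remove leaf 4 (neighbor: 3).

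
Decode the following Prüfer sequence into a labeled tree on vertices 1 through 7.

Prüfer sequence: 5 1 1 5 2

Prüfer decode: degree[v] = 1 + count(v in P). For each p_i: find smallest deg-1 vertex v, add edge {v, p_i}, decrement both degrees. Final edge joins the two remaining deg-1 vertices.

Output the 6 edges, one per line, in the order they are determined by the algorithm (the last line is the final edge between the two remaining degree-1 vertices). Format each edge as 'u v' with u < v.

Answer: 3 5
1 4
1 6
1 5
2 5
2 7

Derivation:
Initial degrees: {1:3, 2:2, 3:1, 4:1, 5:3, 6:1, 7:1}
Step 1: smallest deg-1 vertex = 3, p_1 = 5. Add edge {3,5}. Now deg[3]=0, deg[5]=2.
Step 2: smallest deg-1 vertex = 4, p_2 = 1. Add edge {1,4}. Now deg[4]=0, deg[1]=2.
Step 3: smallest deg-1 vertex = 6, p_3 = 1. Add edge {1,6}. Now deg[6]=0, deg[1]=1.
Step 4: smallest deg-1 vertex = 1, p_4 = 5. Add edge {1,5}. Now deg[1]=0, deg[5]=1.
Step 5: smallest deg-1 vertex = 5, p_5 = 2. Add edge {2,5}. Now deg[5]=0, deg[2]=1.
Final: two remaining deg-1 vertices are 2, 7. Add edge {2,7}.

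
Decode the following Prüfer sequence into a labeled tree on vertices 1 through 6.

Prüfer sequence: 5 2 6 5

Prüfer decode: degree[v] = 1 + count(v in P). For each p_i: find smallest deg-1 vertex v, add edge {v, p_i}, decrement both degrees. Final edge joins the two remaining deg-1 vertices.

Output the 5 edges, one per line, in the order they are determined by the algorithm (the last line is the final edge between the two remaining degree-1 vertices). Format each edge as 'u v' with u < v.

Answer: 1 5
2 3
2 6
4 5
5 6

Derivation:
Initial degrees: {1:1, 2:2, 3:1, 4:1, 5:3, 6:2}
Step 1: smallest deg-1 vertex = 1, p_1 = 5. Add edge {1,5}. Now deg[1]=0, deg[5]=2.
Step 2: smallest deg-1 vertex = 3, p_2 = 2. Add edge {2,3}. Now deg[3]=0, deg[2]=1.
Step 3: smallest deg-1 vertex = 2, p_3 = 6. Add edge {2,6}. Now deg[2]=0, deg[6]=1.
Step 4: smallest deg-1 vertex = 4, p_4 = 5. Add edge {4,5}. Now deg[4]=0, deg[5]=1.
Final: two remaining deg-1 vertices are 5, 6. Add edge {5,6}.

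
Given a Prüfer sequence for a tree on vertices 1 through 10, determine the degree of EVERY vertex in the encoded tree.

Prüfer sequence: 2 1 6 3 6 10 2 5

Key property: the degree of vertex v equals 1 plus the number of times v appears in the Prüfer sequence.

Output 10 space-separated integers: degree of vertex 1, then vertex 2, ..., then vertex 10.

Answer: 2 3 2 1 2 3 1 1 1 2

Derivation:
p_1 = 2: count[2] becomes 1
p_2 = 1: count[1] becomes 1
p_3 = 6: count[6] becomes 1
p_4 = 3: count[3] becomes 1
p_5 = 6: count[6] becomes 2
p_6 = 10: count[10] becomes 1
p_7 = 2: count[2] becomes 2
p_8 = 5: count[5] becomes 1
Degrees (1 + count): deg[1]=1+1=2, deg[2]=1+2=3, deg[3]=1+1=2, deg[4]=1+0=1, deg[5]=1+1=2, deg[6]=1+2=3, deg[7]=1+0=1, deg[8]=1+0=1, deg[9]=1+0=1, deg[10]=1+1=2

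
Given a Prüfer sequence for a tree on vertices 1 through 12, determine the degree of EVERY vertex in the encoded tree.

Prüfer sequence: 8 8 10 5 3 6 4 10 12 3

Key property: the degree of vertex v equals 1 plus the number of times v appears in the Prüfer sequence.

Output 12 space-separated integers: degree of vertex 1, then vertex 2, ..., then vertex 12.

p_1 = 8: count[8] becomes 1
p_2 = 8: count[8] becomes 2
p_3 = 10: count[10] becomes 1
p_4 = 5: count[5] becomes 1
p_5 = 3: count[3] becomes 1
p_6 = 6: count[6] becomes 1
p_7 = 4: count[4] becomes 1
p_8 = 10: count[10] becomes 2
p_9 = 12: count[12] becomes 1
p_10 = 3: count[3] becomes 2
Degrees (1 + count): deg[1]=1+0=1, deg[2]=1+0=1, deg[3]=1+2=3, deg[4]=1+1=2, deg[5]=1+1=2, deg[6]=1+1=2, deg[7]=1+0=1, deg[8]=1+2=3, deg[9]=1+0=1, deg[10]=1+2=3, deg[11]=1+0=1, deg[12]=1+1=2

Answer: 1 1 3 2 2 2 1 3 1 3 1 2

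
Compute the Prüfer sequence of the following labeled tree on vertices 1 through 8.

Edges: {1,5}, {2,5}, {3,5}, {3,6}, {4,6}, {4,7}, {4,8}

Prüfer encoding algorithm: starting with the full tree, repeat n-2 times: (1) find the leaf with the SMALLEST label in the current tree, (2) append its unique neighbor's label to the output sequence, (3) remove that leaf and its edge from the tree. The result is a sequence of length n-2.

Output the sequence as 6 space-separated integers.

Answer: 5 5 3 6 4 4

Derivation:
Step 1: leaves = {1,2,7,8}. Remove smallest leaf 1, emit neighbor 5.
Step 2: leaves = {2,7,8}. Remove smallest leaf 2, emit neighbor 5.
Step 3: leaves = {5,7,8}. Remove smallest leaf 5, emit neighbor 3.
Step 4: leaves = {3,7,8}. Remove smallest leaf 3, emit neighbor 6.
Step 5: leaves = {6,7,8}. Remove smallest leaf 6, emit neighbor 4.
Step 6: leaves = {7,8}. Remove smallest leaf 7, emit neighbor 4.
Done: 2 vertices remain (4, 8). Sequence = [5 5 3 6 4 4]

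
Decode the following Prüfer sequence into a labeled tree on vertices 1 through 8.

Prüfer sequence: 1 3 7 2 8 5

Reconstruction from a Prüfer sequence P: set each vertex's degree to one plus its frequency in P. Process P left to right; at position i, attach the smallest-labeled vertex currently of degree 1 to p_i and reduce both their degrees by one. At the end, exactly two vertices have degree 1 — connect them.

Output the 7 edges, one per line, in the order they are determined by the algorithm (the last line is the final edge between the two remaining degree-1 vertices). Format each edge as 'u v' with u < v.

Initial degrees: {1:2, 2:2, 3:2, 4:1, 5:2, 6:1, 7:2, 8:2}
Step 1: smallest deg-1 vertex = 4, p_1 = 1. Add edge {1,4}. Now deg[4]=0, deg[1]=1.
Step 2: smallest deg-1 vertex = 1, p_2 = 3. Add edge {1,3}. Now deg[1]=0, deg[3]=1.
Step 3: smallest deg-1 vertex = 3, p_3 = 7. Add edge {3,7}. Now deg[3]=0, deg[7]=1.
Step 4: smallest deg-1 vertex = 6, p_4 = 2. Add edge {2,6}. Now deg[6]=0, deg[2]=1.
Step 5: smallest deg-1 vertex = 2, p_5 = 8. Add edge {2,8}. Now deg[2]=0, deg[8]=1.
Step 6: smallest deg-1 vertex = 7, p_6 = 5. Add edge {5,7}. Now deg[7]=0, deg[5]=1.
Final: two remaining deg-1 vertices are 5, 8. Add edge {5,8}.

Answer: 1 4
1 3
3 7
2 6
2 8
5 7
5 8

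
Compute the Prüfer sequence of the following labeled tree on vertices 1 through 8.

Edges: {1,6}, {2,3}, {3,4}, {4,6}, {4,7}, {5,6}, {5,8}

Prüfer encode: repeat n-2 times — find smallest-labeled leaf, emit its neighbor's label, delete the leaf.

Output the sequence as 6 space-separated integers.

Step 1: leaves = {1,2,7,8}. Remove smallest leaf 1, emit neighbor 6.
Step 2: leaves = {2,7,8}. Remove smallest leaf 2, emit neighbor 3.
Step 3: leaves = {3,7,8}. Remove smallest leaf 3, emit neighbor 4.
Step 4: leaves = {7,8}. Remove smallest leaf 7, emit neighbor 4.
Step 5: leaves = {4,8}. Remove smallest leaf 4, emit neighbor 6.
Step 6: leaves = {6,8}. Remove smallest leaf 6, emit neighbor 5.
Done: 2 vertices remain (5, 8). Sequence = [6 3 4 4 6 5]

Answer: 6 3 4 4 6 5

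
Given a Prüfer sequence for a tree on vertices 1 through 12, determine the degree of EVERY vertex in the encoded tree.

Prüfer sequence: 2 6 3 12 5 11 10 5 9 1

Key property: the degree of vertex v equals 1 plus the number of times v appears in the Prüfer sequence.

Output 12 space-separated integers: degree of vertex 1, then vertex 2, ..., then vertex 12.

Answer: 2 2 2 1 3 2 1 1 2 2 2 2

Derivation:
p_1 = 2: count[2] becomes 1
p_2 = 6: count[6] becomes 1
p_3 = 3: count[3] becomes 1
p_4 = 12: count[12] becomes 1
p_5 = 5: count[5] becomes 1
p_6 = 11: count[11] becomes 1
p_7 = 10: count[10] becomes 1
p_8 = 5: count[5] becomes 2
p_9 = 9: count[9] becomes 1
p_10 = 1: count[1] becomes 1
Degrees (1 + count): deg[1]=1+1=2, deg[2]=1+1=2, deg[3]=1+1=2, deg[4]=1+0=1, deg[5]=1+2=3, deg[6]=1+1=2, deg[7]=1+0=1, deg[8]=1+0=1, deg[9]=1+1=2, deg[10]=1+1=2, deg[11]=1+1=2, deg[12]=1+1=2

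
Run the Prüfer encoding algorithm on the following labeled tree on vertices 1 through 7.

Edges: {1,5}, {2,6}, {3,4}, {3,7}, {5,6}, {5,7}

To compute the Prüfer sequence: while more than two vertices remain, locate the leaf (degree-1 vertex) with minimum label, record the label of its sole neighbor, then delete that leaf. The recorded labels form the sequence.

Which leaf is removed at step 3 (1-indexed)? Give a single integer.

Answer: 4

Derivation:
Step 1: current leaves = {1,2,4}. Remove leaf 1 (neighbor: 5).
Step 2: current leaves = {2,4}. Remove leaf 2 (neighbor: 6).
Step 3: current leaves = {4,6}. Remove leaf 4 (neighbor: 3).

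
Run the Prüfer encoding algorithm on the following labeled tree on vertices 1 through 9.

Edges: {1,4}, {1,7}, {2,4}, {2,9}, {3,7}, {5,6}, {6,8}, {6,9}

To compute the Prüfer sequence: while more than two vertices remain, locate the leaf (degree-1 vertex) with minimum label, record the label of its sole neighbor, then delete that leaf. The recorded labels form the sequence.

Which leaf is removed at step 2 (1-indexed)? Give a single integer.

Step 1: current leaves = {3,5,8}. Remove leaf 3 (neighbor: 7).
Step 2: current leaves = {5,7,8}. Remove leaf 5 (neighbor: 6).

Answer: 5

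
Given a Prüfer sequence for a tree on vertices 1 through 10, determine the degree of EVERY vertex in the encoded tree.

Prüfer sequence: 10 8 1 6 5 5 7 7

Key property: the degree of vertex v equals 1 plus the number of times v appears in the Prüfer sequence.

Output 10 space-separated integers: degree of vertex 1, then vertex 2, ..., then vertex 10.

Answer: 2 1 1 1 3 2 3 2 1 2

Derivation:
p_1 = 10: count[10] becomes 1
p_2 = 8: count[8] becomes 1
p_3 = 1: count[1] becomes 1
p_4 = 6: count[6] becomes 1
p_5 = 5: count[5] becomes 1
p_6 = 5: count[5] becomes 2
p_7 = 7: count[7] becomes 1
p_8 = 7: count[7] becomes 2
Degrees (1 + count): deg[1]=1+1=2, deg[2]=1+0=1, deg[3]=1+0=1, deg[4]=1+0=1, deg[5]=1+2=3, deg[6]=1+1=2, deg[7]=1+2=3, deg[8]=1+1=2, deg[9]=1+0=1, deg[10]=1+1=2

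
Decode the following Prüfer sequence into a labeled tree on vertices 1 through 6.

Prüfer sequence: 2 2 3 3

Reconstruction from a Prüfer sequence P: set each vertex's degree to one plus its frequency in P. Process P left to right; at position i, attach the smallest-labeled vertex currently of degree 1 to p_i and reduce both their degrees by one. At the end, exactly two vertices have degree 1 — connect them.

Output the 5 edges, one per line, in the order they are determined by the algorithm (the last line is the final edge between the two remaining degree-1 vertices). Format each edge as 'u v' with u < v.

Answer: 1 2
2 4
2 3
3 5
3 6

Derivation:
Initial degrees: {1:1, 2:3, 3:3, 4:1, 5:1, 6:1}
Step 1: smallest deg-1 vertex = 1, p_1 = 2. Add edge {1,2}. Now deg[1]=0, deg[2]=2.
Step 2: smallest deg-1 vertex = 4, p_2 = 2. Add edge {2,4}. Now deg[4]=0, deg[2]=1.
Step 3: smallest deg-1 vertex = 2, p_3 = 3. Add edge {2,3}. Now deg[2]=0, deg[3]=2.
Step 4: smallest deg-1 vertex = 5, p_4 = 3. Add edge {3,5}. Now deg[5]=0, deg[3]=1.
Final: two remaining deg-1 vertices are 3, 6. Add edge {3,6}.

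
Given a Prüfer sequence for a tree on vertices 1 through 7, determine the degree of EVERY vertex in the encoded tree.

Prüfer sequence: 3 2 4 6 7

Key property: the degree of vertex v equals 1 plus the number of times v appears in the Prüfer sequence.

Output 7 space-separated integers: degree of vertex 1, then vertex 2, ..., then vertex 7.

p_1 = 3: count[3] becomes 1
p_2 = 2: count[2] becomes 1
p_3 = 4: count[4] becomes 1
p_4 = 6: count[6] becomes 1
p_5 = 7: count[7] becomes 1
Degrees (1 + count): deg[1]=1+0=1, deg[2]=1+1=2, deg[3]=1+1=2, deg[4]=1+1=2, deg[5]=1+0=1, deg[6]=1+1=2, deg[7]=1+1=2

Answer: 1 2 2 2 1 2 2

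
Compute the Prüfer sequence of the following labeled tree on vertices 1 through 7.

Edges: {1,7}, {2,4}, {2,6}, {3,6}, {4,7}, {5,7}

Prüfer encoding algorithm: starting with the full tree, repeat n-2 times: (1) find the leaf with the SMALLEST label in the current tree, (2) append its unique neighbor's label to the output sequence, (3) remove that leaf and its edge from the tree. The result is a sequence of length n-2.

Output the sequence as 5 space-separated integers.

Step 1: leaves = {1,3,5}. Remove smallest leaf 1, emit neighbor 7.
Step 2: leaves = {3,5}. Remove smallest leaf 3, emit neighbor 6.
Step 3: leaves = {5,6}. Remove smallest leaf 5, emit neighbor 7.
Step 4: leaves = {6,7}. Remove smallest leaf 6, emit neighbor 2.
Step 5: leaves = {2,7}. Remove smallest leaf 2, emit neighbor 4.
Done: 2 vertices remain (4, 7). Sequence = [7 6 7 2 4]

Answer: 7 6 7 2 4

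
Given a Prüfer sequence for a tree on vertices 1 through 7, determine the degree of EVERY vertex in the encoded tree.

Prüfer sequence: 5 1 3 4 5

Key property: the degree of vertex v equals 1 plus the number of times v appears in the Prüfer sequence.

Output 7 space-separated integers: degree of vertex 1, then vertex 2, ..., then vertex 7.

p_1 = 5: count[5] becomes 1
p_2 = 1: count[1] becomes 1
p_3 = 3: count[3] becomes 1
p_4 = 4: count[4] becomes 1
p_5 = 5: count[5] becomes 2
Degrees (1 + count): deg[1]=1+1=2, deg[2]=1+0=1, deg[3]=1+1=2, deg[4]=1+1=2, deg[5]=1+2=3, deg[6]=1+0=1, deg[7]=1+0=1

Answer: 2 1 2 2 3 1 1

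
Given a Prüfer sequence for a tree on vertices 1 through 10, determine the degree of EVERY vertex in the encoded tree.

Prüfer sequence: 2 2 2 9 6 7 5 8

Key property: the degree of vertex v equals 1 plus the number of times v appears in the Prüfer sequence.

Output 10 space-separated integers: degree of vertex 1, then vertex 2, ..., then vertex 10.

Answer: 1 4 1 1 2 2 2 2 2 1

Derivation:
p_1 = 2: count[2] becomes 1
p_2 = 2: count[2] becomes 2
p_3 = 2: count[2] becomes 3
p_4 = 9: count[9] becomes 1
p_5 = 6: count[6] becomes 1
p_6 = 7: count[7] becomes 1
p_7 = 5: count[5] becomes 1
p_8 = 8: count[8] becomes 1
Degrees (1 + count): deg[1]=1+0=1, deg[2]=1+3=4, deg[3]=1+0=1, deg[4]=1+0=1, deg[5]=1+1=2, deg[6]=1+1=2, deg[7]=1+1=2, deg[8]=1+1=2, deg[9]=1+1=2, deg[10]=1+0=1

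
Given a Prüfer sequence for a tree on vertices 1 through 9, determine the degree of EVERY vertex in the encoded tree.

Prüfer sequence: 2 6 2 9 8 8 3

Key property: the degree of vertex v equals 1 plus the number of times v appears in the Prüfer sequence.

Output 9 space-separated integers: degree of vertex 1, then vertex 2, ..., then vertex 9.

Answer: 1 3 2 1 1 2 1 3 2

Derivation:
p_1 = 2: count[2] becomes 1
p_2 = 6: count[6] becomes 1
p_3 = 2: count[2] becomes 2
p_4 = 9: count[9] becomes 1
p_5 = 8: count[8] becomes 1
p_6 = 8: count[8] becomes 2
p_7 = 3: count[3] becomes 1
Degrees (1 + count): deg[1]=1+0=1, deg[2]=1+2=3, deg[3]=1+1=2, deg[4]=1+0=1, deg[5]=1+0=1, deg[6]=1+1=2, deg[7]=1+0=1, deg[8]=1+2=3, deg[9]=1+1=2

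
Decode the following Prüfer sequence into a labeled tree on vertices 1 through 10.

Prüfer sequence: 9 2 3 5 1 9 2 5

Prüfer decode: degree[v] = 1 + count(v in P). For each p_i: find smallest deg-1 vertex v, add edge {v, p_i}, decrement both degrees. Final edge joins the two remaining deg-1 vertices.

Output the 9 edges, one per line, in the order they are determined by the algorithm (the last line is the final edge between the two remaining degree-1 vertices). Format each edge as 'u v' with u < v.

Answer: 4 9
2 6
3 7
3 5
1 8
1 9
2 9
2 5
5 10

Derivation:
Initial degrees: {1:2, 2:3, 3:2, 4:1, 5:3, 6:1, 7:1, 8:1, 9:3, 10:1}
Step 1: smallest deg-1 vertex = 4, p_1 = 9. Add edge {4,9}. Now deg[4]=0, deg[9]=2.
Step 2: smallest deg-1 vertex = 6, p_2 = 2. Add edge {2,6}. Now deg[6]=0, deg[2]=2.
Step 3: smallest deg-1 vertex = 7, p_3 = 3. Add edge {3,7}. Now deg[7]=0, deg[3]=1.
Step 4: smallest deg-1 vertex = 3, p_4 = 5. Add edge {3,5}. Now deg[3]=0, deg[5]=2.
Step 5: smallest deg-1 vertex = 8, p_5 = 1. Add edge {1,8}. Now deg[8]=0, deg[1]=1.
Step 6: smallest deg-1 vertex = 1, p_6 = 9. Add edge {1,9}. Now deg[1]=0, deg[9]=1.
Step 7: smallest deg-1 vertex = 9, p_7 = 2. Add edge {2,9}. Now deg[9]=0, deg[2]=1.
Step 8: smallest deg-1 vertex = 2, p_8 = 5. Add edge {2,5}. Now deg[2]=0, deg[5]=1.
Final: two remaining deg-1 vertices are 5, 10. Add edge {5,10}.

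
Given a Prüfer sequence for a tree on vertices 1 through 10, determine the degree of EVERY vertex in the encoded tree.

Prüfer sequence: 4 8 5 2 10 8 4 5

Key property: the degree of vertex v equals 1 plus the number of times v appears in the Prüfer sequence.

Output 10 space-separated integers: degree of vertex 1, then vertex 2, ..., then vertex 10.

Answer: 1 2 1 3 3 1 1 3 1 2

Derivation:
p_1 = 4: count[4] becomes 1
p_2 = 8: count[8] becomes 1
p_3 = 5: count[5] becomes 1
p_4 = 2: count[2] becomes 1
p_5 = 10: count[10] becomes 1
p_6 = 8: count[8] becomes 2
p_7 = 4: count[4] becomes 2
p_8 = 5: count[5] becomes 2
Degrees (1 + count): deg[1]=1+0=1, deg[2]=1+1=2, deg[3]=1+0=1, deg[4]=1+2=3, deg[5]=1+2=3, deg[6]=1+0=1, deg[7]=1+0=1, deg[8]=1+2=3, deg[9]=1+0=1, deg[10]=1+1=2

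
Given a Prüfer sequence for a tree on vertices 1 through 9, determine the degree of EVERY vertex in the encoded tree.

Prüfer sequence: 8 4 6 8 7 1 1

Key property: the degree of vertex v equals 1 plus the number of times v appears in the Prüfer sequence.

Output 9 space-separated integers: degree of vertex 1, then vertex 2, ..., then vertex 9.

p_1 = 8: count[8] becomes 1
p_2 = 4: count[4] becomes 1
p_3 = 6: count[6] becomes 1
p_4 = 8: count[8] becomes 2
p_5 = 7: count[7] becomes 1
p_6 = 1: count[1] becomes 1
p_7 = 1: count[1] becomes 2
Degrees (1 + count): deg[1]=1+2=3, deg[2]=1+0=1, deg[3]=1+0=1, deg[4]=1+1=2, deg[5]=1+0=1, deg[6]=1+1=2, deg[7]=1+1=2, deg[8]=1+2=3, deg[9]=1+0=1

Answer: 3 1 1 2 1 2 2 3 1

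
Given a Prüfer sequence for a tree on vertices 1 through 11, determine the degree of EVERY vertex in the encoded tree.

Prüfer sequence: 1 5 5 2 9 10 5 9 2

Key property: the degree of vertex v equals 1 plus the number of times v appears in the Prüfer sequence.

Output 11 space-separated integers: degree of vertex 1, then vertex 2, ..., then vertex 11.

Answer: 2 3 1 1 4 1 1 1 3 2 1

Derivation:
p_1 = 1: count[1] becomes 1
p_2 = 5: count[5] becomes 1
p_3 = 5: count[5] becomes 2
p_4 = 2: count[2] becomes 1
p_5 = 9: count[9] becomes 1
p_6 = 10: count[10] becomes 1
p_7 = 5: count[5] becomes 3
p_8 = 9: count[9] becomes 2
p_9 = 2: count[2] becomes 2
Degrees (1 + count): deg[1]=1+1=2, deg[2]=1+2=3, deg[3]=1+0=1, deg[4]=1+0=1, deg[5]=1+3=4, deg[6]=1+0=1, deg[7]=1+0=1, deg[8]=1+0=1, deg[9]=1+2=3, deg[10]=1+1=2, deg[11]=1+0=1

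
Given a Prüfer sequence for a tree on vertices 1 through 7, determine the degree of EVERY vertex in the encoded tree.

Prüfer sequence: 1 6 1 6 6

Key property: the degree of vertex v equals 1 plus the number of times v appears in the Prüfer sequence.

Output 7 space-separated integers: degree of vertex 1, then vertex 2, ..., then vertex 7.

p_1 = 1: count[1] becomes 1
p_2 = 6: count[6] becomes 1
p_3 = 1: count[1] becomes 2
p_4 = 6: count[6] becomes 2
p_5 = 6: count[6] becomes 3
Degrees (1 + count): deg[1]=1+2=3, deg[2]=1+0=1, deg[3]=1+0=1, deg[4]=1+0=1, deg[5]=1+0=1, deg[6]=1+3=4, deg[7]=1+0=1

Answer: 3 1 1 1 1 4 1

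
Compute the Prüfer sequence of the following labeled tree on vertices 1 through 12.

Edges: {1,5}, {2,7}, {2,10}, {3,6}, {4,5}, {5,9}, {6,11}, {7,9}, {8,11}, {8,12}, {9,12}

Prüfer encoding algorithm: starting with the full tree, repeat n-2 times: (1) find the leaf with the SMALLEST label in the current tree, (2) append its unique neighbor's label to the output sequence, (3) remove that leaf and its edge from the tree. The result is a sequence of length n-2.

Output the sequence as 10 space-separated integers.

Answer: 5 6 5 9 11 2 7 9 12 8

Derivation:
Step 1: leaves = {1,3,4,10}. Remove smallest leaf 1, emit neighbor 5.
Step 2: leaves = {3,4,10}. Remove smallest leaf 3, emit neighbor 6.
Step 3: leaves = {4,6,10}. Remove smallest leaf 4, emit neighbor 5.
Step 4: leaves = {5,6,10}. Remove smallest leaf 5, emit neighbor 9.
Step 5: leaves = {6,10}. Remove smallest leaf 6, emit neighbor 11.
Step 6: leaves = {10,11}. Remove smallest leaf 10, emit neighbor 2.
Step 7: leaves = {2,11}. Remove smallest leaf 2, emit neighbor 7.
Step 8: leaves = {7,11}. Remove smallest leaf 7, emit neighbor 9.
Step 9: leaves = {9,11}. Remove smallest leaf 9, emit neighbor 12.
Step 10: leaves = {11,12}. Remove smallest leaf 11, emit neighbor 8.
Done: 2 vertices remain (8, 12). Sequence = [5 6 5 9 11 2 7 9 12 8]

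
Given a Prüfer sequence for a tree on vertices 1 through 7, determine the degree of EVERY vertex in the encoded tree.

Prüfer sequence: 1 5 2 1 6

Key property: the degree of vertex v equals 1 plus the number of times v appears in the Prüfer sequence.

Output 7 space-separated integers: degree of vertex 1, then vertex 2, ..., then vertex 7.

Answer: 3 2 1 1 2 2 1

Derivation:
p_1 = 1: count[1] becomes 1
p_2 = 5: count[5] becomes 1
p_3 = 2: count[2] becomes 1
p_4 = 1: count[1] becomes 2
p_5 = 6: count[6] becomes 1
Degrees (1 + count): deg[1]=1+2=3, deg[2]=1+1=2, deg[3]=1+0=1, deg[4]=1+0=1, deg[5]=1+1=2, deg[6]=1+1=2, deg[7]=1+0=1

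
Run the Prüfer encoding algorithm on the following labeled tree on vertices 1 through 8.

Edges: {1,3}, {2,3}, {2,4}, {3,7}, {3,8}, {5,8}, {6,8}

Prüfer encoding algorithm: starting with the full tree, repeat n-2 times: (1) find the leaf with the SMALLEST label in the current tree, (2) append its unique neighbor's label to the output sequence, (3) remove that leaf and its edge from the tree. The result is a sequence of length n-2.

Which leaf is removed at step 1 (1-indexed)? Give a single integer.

Answer: 1

Derivation:
Step 1: current leaves = {1,4,5,6,7}. Remove leaf 1 (neighbor: 3).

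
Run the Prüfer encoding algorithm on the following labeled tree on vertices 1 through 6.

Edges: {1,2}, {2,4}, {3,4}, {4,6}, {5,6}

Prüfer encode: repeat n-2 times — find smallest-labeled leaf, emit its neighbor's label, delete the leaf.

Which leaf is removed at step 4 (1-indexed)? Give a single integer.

Answer: 4

Derivation:
Step 1: current leaves = {1,3,5}. Remove leaf 1 (neighbor: 2).
Step 2: current leaves = {2,3,5}. Remove leaf 2 (neighbor: 4).
Step 3: current leaves = {3,5}. Remove leaf 3 (neighbor: 4).
Step 4: current leaves = {4,5}. Remove leaf 4 (neighbor: 6).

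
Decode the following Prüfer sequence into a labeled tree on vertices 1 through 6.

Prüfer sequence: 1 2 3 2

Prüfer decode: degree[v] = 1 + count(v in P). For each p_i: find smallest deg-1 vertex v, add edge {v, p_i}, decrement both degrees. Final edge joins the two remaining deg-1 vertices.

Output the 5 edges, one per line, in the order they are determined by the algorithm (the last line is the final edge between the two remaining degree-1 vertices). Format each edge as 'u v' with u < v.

Initial degrees: {1:2, 2:3, 3:2, 4:1, 5:1, 6:1}
Step 1: smallest deg-1 vertex = 4, p_1 = 1. Add edge {1,4}. Now deg[4]=0, deg[1]=1.
Step 2: smallest deg-1 vertex = 1, p_2 = 2. Add edge {1,2}. Now deg[1]=0, deg[2]=2.
Step 3: smallest deg-1 vertex = 5, p_3 = 3. Add edge {3,5}. Now deg[5]=0, deg[3]=1.
Step 4: smallest deg-1 vertex = 3, p_4 = 2. Add edge {2,3}. Now deg[3]=0, deg[2]=1.
Final: two remaining deg-1 vertices are 2, 6. Add edge {2,6}.

Answer: 1 4
1 2
3 5
2 3
2 6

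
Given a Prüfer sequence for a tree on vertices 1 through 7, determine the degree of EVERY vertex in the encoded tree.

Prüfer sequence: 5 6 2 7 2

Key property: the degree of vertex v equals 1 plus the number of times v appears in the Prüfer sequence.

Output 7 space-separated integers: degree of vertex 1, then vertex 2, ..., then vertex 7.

Answer: 1 3 1 1 2 2 2

Derivation:
p_1 = 5: count[5] becomes 1
p_2 = 6: count[6] becomes 1
p_3 = 2: count[2] becomes 1
p_4 = 7: count[7] becomes 1
p_5 = 2: count[2] becomes 2
Degrees (1 + count): deg[1]=1+0=1, deg[2]=1+2=3, deg[3]=1+0=1, deg[4]=1+0=1, deg[5]=1+1=2, deg[6]=1+1=2, deg[7]=1+1=2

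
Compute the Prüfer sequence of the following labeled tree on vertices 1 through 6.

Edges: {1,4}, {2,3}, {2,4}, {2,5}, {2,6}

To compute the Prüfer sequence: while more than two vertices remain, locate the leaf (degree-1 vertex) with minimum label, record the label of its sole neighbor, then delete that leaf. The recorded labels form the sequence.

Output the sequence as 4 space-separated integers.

Step 1: leaves = {1,3,5,6}. Remove smallest leaf 1, emit neighbor 4.
Step 2: leaves = {3,4,5,6}. Remove smallest leaf 3, emit neighbor 2.
Step 3: leaves = {4,5,6}. Remove smallest leaf 4, emit neighbor 2.
Step 4: leaves = {5,6}. Remove smallest leaf 5, emit neighbor 2.
Done: 2 vertices remain (2, 6). Sequence = [4 2 2 2]

Answer: 4 2 2 2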